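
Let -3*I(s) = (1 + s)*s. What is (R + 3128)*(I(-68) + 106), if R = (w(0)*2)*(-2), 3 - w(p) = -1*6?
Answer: -13103896/3 ≈ -4.3680e+6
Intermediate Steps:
I(s) = -s*(1 + s)/3 (I(s) = -(1 + s)*s/3 = -s*(1 + s)/3)
w(p) = 9 (w(p) = 3 - (-1)*6 = 3 - 1*(-6) = 3 + 6 = 9)
R = -36 (R = (9*2)*(-2) = 18*(-2) = -36)
(R + 3128)*(I(-68) + 106) = (-36 + 3128)*(-1/3*(-68)*(1 - 68) + 106) = 3092*(-1/3*(-68)*(-67) + 106) = 3092*(-4556/3 + 106) = 3092*(-4238/3) = -13103896/3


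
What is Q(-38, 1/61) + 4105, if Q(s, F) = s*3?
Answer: 3991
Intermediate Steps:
Q(s, F) = 3*s
Q(-38, 1/61) + 4105 = 3*(-38) + 4105 = -114 + 4105 = 3991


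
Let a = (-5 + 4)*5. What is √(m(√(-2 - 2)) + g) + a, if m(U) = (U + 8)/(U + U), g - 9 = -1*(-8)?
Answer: -5 + √(70 - 8*I)/2 ≈ -0.8099 - 0.23866*I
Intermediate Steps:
g = 17 (g = 9 - 1*(-8) = 9 + 8 = 17)
m(U) = (8 + U)/(2*U) (m(U) = (8 + U)/((2*U)) = (8 + U)*(1/(2*U)) = (8 + U)/(2*U))
a = -5 (a = -1*5 = -5)
√(m(√(-2 - 2)) + g) + a = √((8 + √(-2 - 2))/(2*(√(-2 - 2))) + 17) - 5 = √((8 + √(-4))/(2*(√(-4))) + 17) - 5 = √((8 + 2*I)/(2*((2*I))) + 17) - 5 = √((-I/2)*(8 + 2*I)/2 + 17) - 5 = √(-I*(8 + 2*I)/4 + 17) - 5 = √(17 - I*(8 + 2*I)/4) - 5 = -5 + √(17 - I*(8 + 2*I)/4)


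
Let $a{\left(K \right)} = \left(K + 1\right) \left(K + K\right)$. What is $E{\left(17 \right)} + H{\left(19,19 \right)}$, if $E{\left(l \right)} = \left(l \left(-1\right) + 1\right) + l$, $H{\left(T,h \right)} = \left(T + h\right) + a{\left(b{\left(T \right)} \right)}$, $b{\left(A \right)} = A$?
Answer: $799$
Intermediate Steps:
$a{\left(K \right)} = 2 K \left(1 + K\right)$ ($a{\left(K \right)} = \left(1 + K\right) 2 K = 2 K \left(1 + K\right)$)
$H{\left(T,h \right)} = T + h + 2 T \left(1 + T\right)$ ($H{\left(T,h \right)} = \left(T + h\right) + 2 T \left(1 + T\right) = T + h + 2 T \left(1 + T\right)$)
$E{\left(l \right)} = 1$ ($E{\left(l \right)} = \left(- l + 1\right) + l = \left(1 - l\right) + l = 1$)
$E{\left(17 \right)} + H{\left(19,19 \right)} = 1 + \left(19 + 19 + 2 \cdot 19 \left(1 + 19\right)\right) = 1 + \left(19 + 19 + 2 \cdot 19 \cdot 20\right) = 1 + \left(19 + 19 + 760\right) = 1 + 798 = 799$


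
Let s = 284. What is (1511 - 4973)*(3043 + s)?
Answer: -11518074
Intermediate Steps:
(1511 - 4973)*(3043 + s) = (1511 - 4973)*(3043 + 284) = -3462*3327 = -11518074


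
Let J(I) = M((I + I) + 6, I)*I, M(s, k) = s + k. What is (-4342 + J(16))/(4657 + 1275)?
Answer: -1739/2966 ≈ -0.58631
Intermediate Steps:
M(s, k) = k + s
J(I) = I*(6 + 3*I) (J(I) = (I + ((I + I) + 6))*I = (I + (2*I + 6))*I = (I + (6 + 2*I))*I = (6 + 3*I)*I = I*(6 + 3*I))
(-4342 + J(16))/(4657 + 1275) = (-4342 + 3*16*(2 + 16))/(4657 + 1275) = (-4342 + 3*16*18)/5932 = (-4342 + 864)*(1/5932) = -3478*1/5932 = -1739/2966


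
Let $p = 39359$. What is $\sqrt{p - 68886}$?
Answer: $i \sqrt{29527} \approx 171.83 i$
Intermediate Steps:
$\sqrt{p - 68886} = \sqrt{39359 - 68886} = \sqrt{-29527} = i \sqrt{29527}$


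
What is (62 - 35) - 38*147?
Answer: -5559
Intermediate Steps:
(62 - 35) - 38*147 = 27 - 5586 = -5559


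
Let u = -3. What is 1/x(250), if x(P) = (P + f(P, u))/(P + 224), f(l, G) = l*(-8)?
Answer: -237/875 ≈ -0.27086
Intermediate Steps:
f(l, G) = -8*l
x(P) = -7*P/(224 + P) (x(P) = (P - 8*P)/(P + 224) = (-7*P)/(224 + P) = -7*P/(224 + P))
1/x(250) = 1/(-7*250/(224 + 250)) = 1/(-7*250/474) = 1/(-7*250*1/474) = 1/(-875/237) = -237/875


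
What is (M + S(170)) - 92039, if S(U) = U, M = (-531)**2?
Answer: 190092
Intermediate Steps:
M = 281961
(M + S(170)) - 92039 = (281961 + 170) - 92039 = 282131 - 92039 = 190092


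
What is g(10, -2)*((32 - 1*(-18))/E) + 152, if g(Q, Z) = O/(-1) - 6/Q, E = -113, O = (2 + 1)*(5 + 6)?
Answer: 18856/113 ≈ 166.87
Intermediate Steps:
O = 33 (O = 3*11 = 33)
g(Q, Z) = -33 - 6/Q (g(Q, Z) = 33/(-1) - 6/Q = 33*(-1) - 6/Q = -33 - 6/Q)
g(10, -2)*((32 - 1*(-18))/E) + 152 = (-33 - 6/10)*((32 - 1*(-18))/(-113)) + 152 = (-33 - 6*1/10)*((32 + 18)*(-1/113)) + 152 = (-33 - 3/5)*(50*(-1/113)) + 152 = -168/5*(-50/113) + 152 = 1680/113 + 152 = 18856/113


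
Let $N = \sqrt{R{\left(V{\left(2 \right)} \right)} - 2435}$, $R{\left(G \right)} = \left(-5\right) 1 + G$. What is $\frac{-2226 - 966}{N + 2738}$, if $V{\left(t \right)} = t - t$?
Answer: $- \frac{2184924}{1874771} + \frac{1596 i \sqrt{610}}{1874771} \approx -1.1654 + 0.021026 i$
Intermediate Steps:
$V{\left(t \right)} = 0$
$R{\left(G \right)} = -5 + G$
$N = 2 i \sqrt{610}$ ($N = \sqrt{\left(-5 + 0\right) - 2435} = \sqrt{-5 - 2435} = \sqrt{-2440} = 2 i \sqrt{610} \approx 49.396 i$)
$\frac{-2226 - 966}{N + 2738} = \frac{-2226 - 966}{2 i \sqrt{610} + 2738} = - \frac{3192}{2738 + 2 i \sqrt{610}}$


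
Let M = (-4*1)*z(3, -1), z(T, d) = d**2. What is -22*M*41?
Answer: 3608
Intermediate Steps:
M = -4 (M = -4*1*(-1)**2 = -4*1 = -4)
-22*M*41 = -22*(-4)*41 = 88*41 = 3608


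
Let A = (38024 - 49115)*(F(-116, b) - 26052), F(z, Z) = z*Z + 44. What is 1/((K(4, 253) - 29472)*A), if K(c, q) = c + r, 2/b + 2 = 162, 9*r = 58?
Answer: -30/254963963804941 ≈ -1.1766e-13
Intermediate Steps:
r = 58/9 (r = (⅑)*58 = 58/9 ≈ 6.4444)
b = 1/80 (b = 2/(-2 + 162) = 2/160 = 2*(1/160) = 1/80 ≈ 0.012500)
F(z, Z) = 44 + Z*z (F(z, Z) = Z*z + 44 = 44 + Z*z)
K(c, q) = 58/9 + c (K(c, q) = c + 58/9 = 58/9 + c)
A = 5769416199/20 (A = (38024 - 49115)*((44 + (1/80)*(-116)) - 26052) = -11091*((44 - 29/20) - 26052) = -11091*(851/20 - 26052) = -11091*(-520189/20) = 5769416199/20 ≈ 2.8847e+8)
1/((K(4, 253) - 29472)*A) = 1/(((58/9 + 4) - 29472)*(5769416199/20)) = (20/5769416199)/(94/9 - 29472) = (20/5769416199)/(-265154/9) = -9/265154*20/5769416199 = -30/254963963804941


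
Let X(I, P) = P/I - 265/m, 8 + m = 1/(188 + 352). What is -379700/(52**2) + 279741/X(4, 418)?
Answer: 1520634684733/803676796 ≈ 1892.1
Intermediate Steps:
m = -4319/540 (m = -8 + 1/(188 + 352) = -8 + 1/540 = -4319/540 ≈ -7.9981)
X(I, P) = 143100/4319 + P/I (X(I, P) = P/I - 265/(-4319/540) = P/I - 265*(-540/4319) = P/I + 143100/4319 = 143100/4319 + P/I)
-379700/(52**2) + 279741/X(4, 418) = -379700/(52**2) + 279741/(143100/4319 + 418/4) = -379700/2704 + 279741/(143100/4319 + 418*(1/4)) = -379700*1/2704 + 279741/(143100/4319 + 209/2) = -94925/676 + 279741/(1188871/8638) = -94925/676 + 279741*(8638/1188871) = -94925/676 + 2416402758/1188871 = 1520634684733/803676796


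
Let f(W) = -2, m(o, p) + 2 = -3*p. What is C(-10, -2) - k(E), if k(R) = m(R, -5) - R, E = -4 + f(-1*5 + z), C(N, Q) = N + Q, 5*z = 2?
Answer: -31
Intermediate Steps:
z = ⅖ (z = (⅕)*2 = ⅖ ≈ 0.40000)
m(o, p) = -2 - 3*p
E = -6 (E = -4 - 2 = -6)
k(R) = 13 - R (k(R) = (-2 - 3*(-5)) - R = (-2 + 15) - R = 13 - R)
C(-10, -2) - k(E) = (-10 - 2) - (13 - 1*(-6)) = -12 - (13 + 6) = -12 - 1*19 = -12 - 19 = -31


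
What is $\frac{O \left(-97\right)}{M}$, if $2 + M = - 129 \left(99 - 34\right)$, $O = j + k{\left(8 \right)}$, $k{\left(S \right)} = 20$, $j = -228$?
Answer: $- \frac{20176}{8387} \approx -2.4056$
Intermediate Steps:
$O = -208$ ($O = -228 + 20 = -208$)
$M = -8387$ ($M = -2 - 129 \left(99 - 34\right) = -2 - 8385 = -8387$)
$\frac{O \left(-97\right)}{M} = \frac{\left(-208\right) \left(-97\right)}{-8387} = 20176 \left(- \frac{1}{8387}\right) = - \frac{20176}{8387}$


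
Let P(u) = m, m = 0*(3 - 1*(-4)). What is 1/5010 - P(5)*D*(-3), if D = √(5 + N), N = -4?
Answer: 1/5010 ≈ 0.00019960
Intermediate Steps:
m = 0 (m = 0*(3 + 4) = 0*7 = 0)
P(u) = 0
D = 1 (D = √(5 - 4) = √1 = 1)
1/5010 - P(5)*D*(-3) = 1/5010 - 0*1*(-3) = 1/5010 - 0*(-3) = 1/5010 - 1*0 = 1/5010 + 0 = 1/5010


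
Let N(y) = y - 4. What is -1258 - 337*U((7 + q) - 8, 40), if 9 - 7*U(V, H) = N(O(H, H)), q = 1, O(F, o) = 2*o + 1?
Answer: 14110/7 ≈ 2015.7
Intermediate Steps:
O(F, o) = 1 + 2*o
N(y) = -4 + y
U(V, H) = 12/7 - 2*H/7 (U(V, H) = 9/7 - (-4 + (1 + 2*H))/7 = 9/7 - (-3 + 2*H)/7 = 9/7 + (3/7 - 2*H/7) = 12/7 - 2*H/7)
-1258 - 337*U((7 + q) - 8, 40) = -1258 - 337*(12/7 - 2/7*40) = -1258 - 337*(12/7 - 80/7) = -1258 - 337*(-68/7) = -1258 + 22916/7 = 14110/7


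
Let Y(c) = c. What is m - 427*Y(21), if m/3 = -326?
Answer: -9945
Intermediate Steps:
m = -978 (m = 3*(-326) = -978)
m - 427*Y(21) = -978 - 427*21 = -978 - 8967 = -9945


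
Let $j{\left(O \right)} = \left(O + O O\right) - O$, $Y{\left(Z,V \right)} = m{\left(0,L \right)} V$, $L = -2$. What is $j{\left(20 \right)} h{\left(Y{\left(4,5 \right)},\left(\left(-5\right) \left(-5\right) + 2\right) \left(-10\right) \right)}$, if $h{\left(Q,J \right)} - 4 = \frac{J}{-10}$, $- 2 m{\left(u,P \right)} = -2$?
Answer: $12400$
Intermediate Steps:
$m{\left(u,P \right)} = 1$ ($m{\left(u,P \right)} = \left(- \frac{1}{2}\right) \left(-2\right) = 1$)
$Y{\left(Z,V \right)} = V$ ($Y{\left(Z,V \right)} = 1 V = V$)
$j{\left(O \right)} = O^{2}$ ($j{\left(O \right)} = \left(O + O^{2}\right) - O = O^{2}$)
$h{\left(Q,J \right)} = 4 - \frac{J}{10}$ ($h{\left(Q,J \right)} = 4 + \frac{J}{-10} = 4 + J \left(- \frac{1}{10}\right) = 4 - \frac{J}{10}$)
$j{\left(20 \right)} h{\left(Y{\left(4,5 \right)},\left(\left(-5\right) \left(-5\right) + 2\right) \left(-10\right) \right)} = 20^{2} \left(4 - \frac{\left(\left(-5\right) \left(-5\right) + 2\right) \left(-10\right)}{10}\right) = 400 \left(4 - \frac{\left(25 + 2\right) \left(-10\right)}{10}\right) = 400 \left(4 - \frac{27 \left(-10\right)}{10}\right) = 400 \left(4 - -27\right) = 400 \left(4 + 27\right) = 400 \cdot 31 = 12400$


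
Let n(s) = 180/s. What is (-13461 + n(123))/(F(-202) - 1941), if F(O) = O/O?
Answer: 551841/79540 ≈ 6.9379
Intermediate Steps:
F(O) = 1
(-13461 + n(123))/(F(-202) - 1941) = (-13461 + 180/123)/(1 - 1941) = (-13461 + 180*(1/123))/(-1940) = (-13461 + 60/41)*(-1/1940) = -551841/41*(-1/1940) = 551841/79540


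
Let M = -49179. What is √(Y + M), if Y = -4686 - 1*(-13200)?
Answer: I*√40665 ≈ 201.66*I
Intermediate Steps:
Y = 8514 (Y = -4686 + 13200 = 8514)
√(Y + M) = √(8514 - 49179) = √(-40665) = I*√40665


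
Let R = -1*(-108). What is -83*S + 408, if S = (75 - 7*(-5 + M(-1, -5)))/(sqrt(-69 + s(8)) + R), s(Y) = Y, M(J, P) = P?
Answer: 696804/2345 + 2407*I*sqrt(61)/2345 ≈ 297.14 + 8.0168*I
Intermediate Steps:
R = 108
S = 145/(108 + I*sqrt(61)) (S = (75 - 7*(-5 - 5))/(sqrt(-69 + 8) + 108) = (75 - 7*(-10))/(sqrt(-61) + 108) = (75 + 70)/(I*sqrt(61) + 108) = 145/(108 + I*sqrt(61)) ≈ 1.3356 - 0.096587*I)
-83*S + 408 = -83*(3132/2345 - 29*I*sqrt(61)/2345) + 408 = (-259956/2345 + 2407*I*sqrt(61)/2345) + 408 = 696804/2345 + 2407*I*sqrt(61)/2345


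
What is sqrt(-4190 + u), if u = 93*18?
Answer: 2*I*sqrt(629) ≈ 50.16*I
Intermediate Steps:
u = 1674
sqrt(-4190 + u) = sqrt(-4190 + 1674) = sqrt(-2516) = 2*I*sqrt(629)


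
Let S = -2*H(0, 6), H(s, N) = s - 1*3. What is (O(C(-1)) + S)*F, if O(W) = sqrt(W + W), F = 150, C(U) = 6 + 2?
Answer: 1500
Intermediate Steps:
C(U) = 8
H(s, N) = -3 + s (H(s, N) = s - 3 = -3 + s)
O(W) = sqrt(2)*sqrt(W) (O(W) = sqrt(2*W) = sqrt(2)*sqrt(W))
S = 6 (S = -2*(-3 + 0) = -2*(-3) = 6)
(O(C(-1)) + S)*F = (sqrt(2)*sqrt(8) + 6)*150 = (sqrt(2)*(2*sqrt(2)) + 6)*150 = (4 + 6)*150 = 10*150 = 1500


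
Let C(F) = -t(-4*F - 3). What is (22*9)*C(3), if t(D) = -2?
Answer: 396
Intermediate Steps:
C(F) = 2 (C(F) = -1*(-2) = 2)
(22*9)*C(3) = (22*9)*2 = 198*2 = 396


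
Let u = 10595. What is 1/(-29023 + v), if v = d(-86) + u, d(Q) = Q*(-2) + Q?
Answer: -1/18342 ≈ -5.4520e-5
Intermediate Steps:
d(Q) = -Q (d(Q) = -2*Q + Q = -Q)
v = 10681 (v = -1*(-86) + 10595 = 86 + 10595 = 10681)
1/(-29023 + v) = 1/(-29023 + 10681) = 1/(-18342) = -1/18342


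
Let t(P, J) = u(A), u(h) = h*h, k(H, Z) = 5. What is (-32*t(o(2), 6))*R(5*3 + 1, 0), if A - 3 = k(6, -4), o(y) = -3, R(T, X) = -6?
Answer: 12288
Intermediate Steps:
A = 8 (A = 3 + 5 = 8)
u(h) = h**2
t(P, J) = 64 (t(P, J) = 8**2 = 64)
(-32*t(o(2), 6))*R(5*3 + 1, 0) = -32*64*(-6) = -2048*(-6) = 12288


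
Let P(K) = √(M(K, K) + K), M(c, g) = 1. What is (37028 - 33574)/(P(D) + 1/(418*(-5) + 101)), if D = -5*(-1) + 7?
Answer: 3435003/25714786 + 6832220967*√13/25714786 ≈ 958.10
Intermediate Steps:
D = 12 (D = 5 + 7 = 12)
P(K) = √(1 + K)
(37028 - 33574)/(P(D) + 1/(418*(-5) + 101)) = (37028 - 33574)/(√(1 + 12) + 1/(418*(-5) + 101)) = 3454/(√13 + 1/(-2090 + 101)) = 3454/(√13 + 1/(-1989)) = 3454/(√13 - 1/1989) = 3454/(-1/1989 + √13)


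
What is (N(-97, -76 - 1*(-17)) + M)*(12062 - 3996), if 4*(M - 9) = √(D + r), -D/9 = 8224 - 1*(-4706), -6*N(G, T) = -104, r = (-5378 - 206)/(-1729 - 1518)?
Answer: 637214/3 + 4033*I*√1226871826082/6494 ≈ 2.124e+5 + 6.8789e+5*I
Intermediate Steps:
r = 5584/3247 (r = -5584/(-3247) = -5584*(-1/3247) = 5584/3247 ≈ 1.7197)
N(G, T) = 52/3 (N(G, T) = -⅙*(-104) = 52/3)
D = -116370 (D = -9*(8224 - 1*(-4706)) = -9*(8224 + 4706) = -9*12930 = -116370)
M = 9 + I*√1226871826082/12988 (M = 9 + √(-116370 + 5584/3247)/4 = 9 + √(-377847806/3247)/4 = 9 + (I*√1226871826082/3247)/4 = 9 + I*√1226871826082/12988 ≈ 9.0 + 85.282*I)
(N(-97, -76 - 1*(-17)) + M)*(12062 - 3996) = (52/3 + (9 + I*√1226871826082/12988))*(12062 - 3996) = (79/3 + I*√1226871826082/12988)*8066 = 637214/3 + 4033*I*√1226871826082/6494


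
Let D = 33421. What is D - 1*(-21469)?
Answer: 54890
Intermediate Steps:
D - 1*(-21469) = 33421 - 1*(-21469) = 33421 + 21469 = 54890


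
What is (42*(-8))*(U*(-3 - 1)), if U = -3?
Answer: -4032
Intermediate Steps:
(42*(-8))*(U*(-3 - 1)) = (42*(-8))*(-3*(-3 - 1)) = -(-1008)*(-4) = -336*12 = -4032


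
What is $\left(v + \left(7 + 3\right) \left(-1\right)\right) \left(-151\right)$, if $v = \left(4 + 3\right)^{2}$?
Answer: $-5889$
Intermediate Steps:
$v = 49$ ($v = 7^{2} = 49$)
$\left(v + \left(7 + 3\right) \left(-1\right)\right) \left(-151\right) = \left(49 + \left(7 + 3\right) \left(-1\right)\right) \left(-151\right) = \left(49 + 10 \left(-1\right)\right) \left(-151\right) = \left(49 - 10\right) \left(-151\right) = 39 \left(-151\right) = -5889$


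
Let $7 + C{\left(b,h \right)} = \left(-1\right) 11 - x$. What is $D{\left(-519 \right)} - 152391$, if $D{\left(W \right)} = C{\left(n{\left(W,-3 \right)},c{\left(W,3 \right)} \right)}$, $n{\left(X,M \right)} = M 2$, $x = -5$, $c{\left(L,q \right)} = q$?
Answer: $-152404$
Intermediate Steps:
$n{\left(X,M \right)} = 2 M$
$C{\left(b,h \right)} = -13$ ($C{\left(b,h \right)} = -7 - 6 = -13$)
$D{\left(W \right)} = -13$
$D{\left(-519 \right)} - 152391 = -13 - 152391 = -152404$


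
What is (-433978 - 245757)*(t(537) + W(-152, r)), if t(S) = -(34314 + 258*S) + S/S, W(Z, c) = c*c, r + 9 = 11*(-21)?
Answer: 78345576365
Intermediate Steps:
r = -240 (r = -9 + 11*(-21) = -9 - 231 = -240)
W(Z, c) = c**2
t(S) = -34313 - 258*S (t(S) = -(34314 + 258*S) + 1 = -258*(133 + S) + 1 = (-34314 - 258*S) + 1 = -34313 - 258*S)
(-433978 - 245757)*(t(537) + W(-152, r)) = (-433978 - 245757)*((-34313 - 258*537) + (-240)**2) = -679735*((-34313 - 138546) + 57600) = -679735*(-172859 + 57600) = -679735*(-115259) = 78345576365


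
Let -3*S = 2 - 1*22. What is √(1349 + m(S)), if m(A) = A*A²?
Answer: √133269/9 ≈ 40.562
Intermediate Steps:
S = 20/3 (S = -(2 - 1*22)/3 = -(2 - 22)/3 = -⅓*(-20) = 20/3 ≈ 6.6667)
m(A) = A³
√(1349 + m(S)) = √(1349 + (20/3)³) = √(1349 + 8000/27) = √(44423/27) = √133269/9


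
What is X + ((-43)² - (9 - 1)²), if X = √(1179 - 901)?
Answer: 1785 + √278 ≈ 1801.7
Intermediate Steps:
X = √278 ≈ 16.673
X + ((-43)² - (9 - 1)²) = √278 + ((-43)² - (9 - 1)²) = √278 + (1849 - 1*8²) = √278 + (1849 - 1*64) = √278 + (1849 - 64) = √278 + 1785 = 1785 + √278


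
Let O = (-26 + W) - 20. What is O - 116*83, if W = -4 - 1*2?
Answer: -9680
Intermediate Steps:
W = -6 (W = -4 - 2 = -6)
O = -52 (O = (-26 - 6) - 20 = -32 - 20 = -52)
O - 116*83 = -52 - 116*83 = -52 - 9628 = -9680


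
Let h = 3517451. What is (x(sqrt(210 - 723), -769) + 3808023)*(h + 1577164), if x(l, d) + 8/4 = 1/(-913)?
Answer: 17712566022918780/913 ≈ 1.9400e+13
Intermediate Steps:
x(l, d) = -1827/913 (x(l, d) = -2 + 1/(-913) = -2 - 1/913 = -1827/913)
(x(sqrt(210 - 723), -769) + 3808023)*(h + 1577164) = (-1827/913 + 3808023)*(3517451 + 1577164) = (3476723172/913)*5094615 = 17712566022918780/913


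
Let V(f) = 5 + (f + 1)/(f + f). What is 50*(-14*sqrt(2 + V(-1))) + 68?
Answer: 68 - 700*sqrt(7) ≈ -1784.0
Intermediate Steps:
V(f) = 5 + (1 + f)/(2*f) (V(f) = 5 + (1 + f)/((2*f)) = 5 + (1 + f)*(1/(2*f)) = 5 + (1 + f)/(2*f))
50*(-14*sqrt(2 + V(-1))) + 68 = 50*(-14*sqrt(2 + (1/2)*(1 + 11*(-1))/(-1))) + 68 = 50*(-14*sqrt(2 + (1/2)*(-1)*(1 - 11))) + 68 = 50*(-14*sqrt(2 + (1/2)*(-1)*(-10))) + 68 = 50*(-14*sqrt(2 + 5)) + 68 = 50*(-14*sqrt(7)) + 68 = -700*sqrt(7) + 68 = 68 - 700*sqrt(7)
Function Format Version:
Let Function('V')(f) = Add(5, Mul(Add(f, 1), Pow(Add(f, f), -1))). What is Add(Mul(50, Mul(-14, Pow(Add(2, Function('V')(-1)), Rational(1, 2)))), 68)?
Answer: Add(68, Mul(-700, Pow(7, Rational(1, 2)))) ≈ -1784.0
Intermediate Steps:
Function('V')(f) = Add(5, Mul(Rational(1, 2), Pow(f, -1), Add(1, f))) (Function('V')(f) = Add(5, Mul(Add(1, f), Pow(Mul(2, f), -1))) = Add(5, Mul(Add(1, f), Mul(Rational(1, 2), Pow(f, -1)))) = Add(5, Mul(Rational(1, 2), Pow(f, -1), Add(1, f))))
Add(Mul(50, Mul(-14, Pow(Add(2, Function('V')(-1)), Rational(1, 2)))), 68) = Add(Mul(50, Mul(-14, Pow(Add(2, Mul(Rational(1, 2), Pow(-1, -1), Add(1, Mul(11, -1)))), Rational(1, 2)))), 68) = Add(Mul(50, Mul(-14, Pow(Add(2, Mul(Rational(1, 2), -1, Add(1, -11))), Rational(1, 2)))), 68) = Add(Mul(50, Mul(-14, Pow(Add(2, Mul(Rational(1, 2), -1, -10)), Rational(1, 2)))), 68) = Add(Mul(50, Mul(-14, Pow(Add(2, 5), Rational(1, 2)))), 68) = Add(Mul(50, Mul(-14, Pow(7, Rational(1, 2)))), 68) = Add(Mul(-700, Pow(7, Rational(1, 2))), 68) = Add(68, Mul(-700, Pow(7, Rational(1, 2))))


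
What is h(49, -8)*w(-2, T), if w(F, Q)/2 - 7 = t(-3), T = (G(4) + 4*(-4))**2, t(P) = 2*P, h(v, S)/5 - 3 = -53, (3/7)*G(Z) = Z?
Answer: -500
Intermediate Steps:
G(Z) = 7*Z/3
h(v, S) = -250 (h(v, S) = 15 + 5*(-53) = 15 - 265 = -250)
T = 400/9 (T = ((7/3)*4 + 4*(-4))**2 = (28/3 - 16)**2 = (-20/3)**2 = 400/9 ≈ 44.444)
w(F, Q) = 2 (w(F, Q) = 14 + 2*(2*(-3)) = 14 + 2*(-6) = 14 - 12 = 2)
h(49, -8)*w(-2, T) = -250*2 = -500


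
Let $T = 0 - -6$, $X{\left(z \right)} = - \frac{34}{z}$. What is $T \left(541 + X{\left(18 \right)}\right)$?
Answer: $\frac{9704}{3} \approx 3234.7$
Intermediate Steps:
$T = 6$ ($T = 0 + 6 = 6$)
$T \left(541 + X{\left(18 \right)}\right) = 6 \left(541 - \frac{34}{18}\right) = 6 \left(541 - \frac{17}{9}\right) = 6 \cdot \frac{4852}{9} = \frac{9704}{3}$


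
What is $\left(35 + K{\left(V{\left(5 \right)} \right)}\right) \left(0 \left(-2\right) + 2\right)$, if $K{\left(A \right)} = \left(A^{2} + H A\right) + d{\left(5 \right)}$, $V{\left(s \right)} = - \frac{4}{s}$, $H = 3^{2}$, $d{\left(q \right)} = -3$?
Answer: $\frac{1272}{25} \approx 50.88$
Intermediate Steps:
$H = 9$
$K{\left(A \right)} = -3 + A^{2} + 9 A$ ($K{\left(A \right)} = \left(A^{2} + 9 A\right) - 3 = -3 + A^{2} + 9 A$)
$\left(35 + K{\left(V{\left(5 \right)} \right)}\right) \left(0 \left(-2\right) + 2\right) = \left(35 + \left(-3 + \left(- \frac{4}{5}\right)^{2} + 9 \left(- \frac{4}{5}\right)\right)\right) \left(0 \left(-2\right) + 2\right) = \left(35 + \left(-3 + \left(\left(-4\right) \frac{1}{5}\right)^{2} + 9 \left(\left(-4\right) \frac{1}{5}\right)\right)\right) \left(0 + 2\right) = \left(35 + \left(-3 + \left(- \frac{4}{5}\right)^{2} + 9 \left(- \frac{4}{5}\right)\right)\right) 2 = \left(35 - \frac{239}{25}\right) 2 = \frac{636}{25} \cdot 2 = \frac{1272}{25}$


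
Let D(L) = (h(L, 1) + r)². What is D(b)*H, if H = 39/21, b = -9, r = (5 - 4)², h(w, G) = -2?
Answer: 13/7 ≈ 1.8571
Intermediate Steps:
r = 1 (r = 1² = 1)
H = 13/7 (H = 39*(1/21) = 13/7 ≈ 1.8571)
D(L) = 1 (D(L) = (-2 + 1)² = (-1)² = 1)
D(b)*H = 1*(13/7) = 13/7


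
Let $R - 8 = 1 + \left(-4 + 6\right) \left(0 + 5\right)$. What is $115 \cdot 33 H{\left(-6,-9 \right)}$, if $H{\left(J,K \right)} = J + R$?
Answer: $49335$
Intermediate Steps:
$R = 19$ ($R = 8 + \left(1 + \left(-4 + 6\right) \left(0 + 5\right)\right) = 8 + \left(1 + 2 \cdot 5\right) = 8 + \left(1 + 10\right) = 8 + 11 = 19$)
$H{\left(J,K \right)} = 19 + J$ ($H{\left(J,K \right)} = J + 19 = 19 + J$)
$115 \cdot 33 H{\left(-6,-9 \right)} = 115 \cdot 33 \left(19 - 6\right) = 3795 \cdot 13 = 49335$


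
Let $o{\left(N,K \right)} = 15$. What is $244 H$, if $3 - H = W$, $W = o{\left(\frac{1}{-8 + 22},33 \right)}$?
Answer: $-2928$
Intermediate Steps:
$W = 15$
$H = -12$ ($H = 3 - 15 = -12$)
$244 H = 244 \left(-12\right) = -2928$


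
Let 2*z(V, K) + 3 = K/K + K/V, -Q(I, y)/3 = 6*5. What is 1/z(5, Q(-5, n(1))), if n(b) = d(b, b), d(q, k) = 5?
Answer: -⅒ ≈ -0.10000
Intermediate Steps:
n(b) = 5
Q(I, y) = -90 (Q(I, y) = -18*5 = -3*30 = -90)
z(V, K) = -1 + K/(2*V) (z(V, K) = -3/2 + (K/K + K/V)/2 = -3/2 + (1 + K/V)/2 = -3/2 + (½ + K/(2*V)) = -1 + K/(2*V))
1/z(5, Q(-5, n(1))) = 1/(((½)*(-90) - 1*5)/5) = 1/((-45 - 5)/5) = 1/((⅕)*(-50)) = 1/(-10) = -⅒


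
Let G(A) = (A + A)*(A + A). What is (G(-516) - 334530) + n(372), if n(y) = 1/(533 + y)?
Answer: 661097071/905 ≈ 7.3049e+5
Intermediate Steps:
G(A) = 4*A² (G(A) = (2*A)*(2*A) = 4*A²)
(G(-516) - 334530) + n(372) = (4*(-516)² - 334530) + 1/(533 + 372) = (4*266256 - 334530) + 1/905 = (1065024 - 334530) + 1/905 = 730494 + 1/905 = 661097071/905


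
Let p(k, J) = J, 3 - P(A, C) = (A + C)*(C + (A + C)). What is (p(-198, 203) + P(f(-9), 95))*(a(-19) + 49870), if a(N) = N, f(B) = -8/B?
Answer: -8119885972/9 ≈ -9.0221e+8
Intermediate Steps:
P(A, C) = 3 - (A + C)*(A + 2*C) (P(A, C) = 3 - (A + C)*(C + (A + C)) = 3 - (A + C)*(A + 2*C))
(p(-198, 203) + P(f(-9), 95))*(a(-19) + 49870) = (203 + (3 - (-8/(-9))² - 2*95² - 3*(-8/(-9))*95))*(-19 + 49870) = (203 + (3 - (-8*(-⅑))² - 2*9025 - 3*(-8*(-⅑))*95))*49851 = (203 + (3 - (8/9)² - 18050 - 3*8/9*95))*49851 = (203 + (3 - 1*64/81 - 18050 - 760/3))*49851 = (203 + (3 - 64/81 - 18050 - 760/3))*49851 = (203 - 1482391/81)*49851 = -1465948/81*49851 = -8119885972/9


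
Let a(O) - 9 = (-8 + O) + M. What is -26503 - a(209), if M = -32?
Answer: -26681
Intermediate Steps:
a(O) = -31 + O (a(O) = 9 + ((-8 + O) - 32) = 9 + (-40 + O) = -31 + O)
-26503 - a(209) = -26503 - (-31 + 209) = -26503 - 1*178 = -26503 - 178 = -26681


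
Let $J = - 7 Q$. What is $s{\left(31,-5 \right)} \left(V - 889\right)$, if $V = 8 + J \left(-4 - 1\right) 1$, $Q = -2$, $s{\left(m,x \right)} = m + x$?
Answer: $-24726$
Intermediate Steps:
$J = 14$ ($J = \left(-7\right) \left(-2\right) = 14$)
$V = -62$ ($V = 8 + 14 \left(-4 - 1\right) 1 = 8 + 14 \left(\left(-5\right) 1\right) = 8 + 14 \left(-5\right) = 8 - 70 = -62$)
$s{\left(31,-5 \right)} \left(V - 889\right) = \left(31 - 5\right) \left(-62 - 889\right) = 26 \left(-951\right) = -24726$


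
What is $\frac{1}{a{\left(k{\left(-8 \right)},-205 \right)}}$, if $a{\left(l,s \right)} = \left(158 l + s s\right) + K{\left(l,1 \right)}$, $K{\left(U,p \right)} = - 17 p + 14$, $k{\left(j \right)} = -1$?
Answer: $\frac{1}{41864} \approx 2.3887 \cdot 10^{-5}$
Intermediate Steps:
$K{\left(U,p \right)} = 14 - 17 p$
$a{\left(l,s \right)} = -3 + s^{2} + 158 l$ ($a{\left(l,s \right)} = \left(158 l + s s\right) + \left(14 - 17\right) = \left(158 l + s^{2}\right) + \left(14 - 17\right) = \left(s^{2} + 158 l\right) - 3 = -3 + s^{2} + 158 l$)
$\frac{1}{a{\left(k{\left(-8 \right)},-205 \right)}} = \frac{1}{-3 + \left(-205\right)^{2} + 158 \left(-1\right)} = \frac{1}{-3 + 42025 - 158} = \frac{1}{41864}$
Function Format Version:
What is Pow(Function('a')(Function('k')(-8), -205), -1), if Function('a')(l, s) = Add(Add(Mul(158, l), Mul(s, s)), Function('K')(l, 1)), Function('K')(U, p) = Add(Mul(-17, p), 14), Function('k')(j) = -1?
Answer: Rational(1, 41864) ≈ 2.3887e-5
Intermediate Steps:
Function('K')(U, p) = Add(14, Mul(-17, p))
Function('a')(l, s) = Add(-3, Pow(s, 2), Mul(158, l)) (Function('a')(l, s) = Add(Add(Mul(158, l), Mul(s, s)), Add(14, Mul(-17, 1))) = Add(Add(Mul(158, l), Pow(s, 2)), Add(14, -17)) = Add(Add(Pow(s, 2), Mul(158, l)), -3) = Add(-3, Pow(s, 2), Mul(158, l)))
Pow(Function('a')(Function('k')(-8), -205), -1) = Pow(Add(-3, Pow(-205, 2), Mul(158, -1)), -1) = Pow(Add(-3, 42025, -158), -1) = Pow(41864, -1) = Rational(1, 41864)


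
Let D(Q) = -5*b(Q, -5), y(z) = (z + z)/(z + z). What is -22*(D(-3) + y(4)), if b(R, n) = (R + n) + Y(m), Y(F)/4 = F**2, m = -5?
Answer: 10098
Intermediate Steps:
Y(F) = 4*F**2
y(z) = 1 (y(z) = (2*z)/((2*z)) = (2*z)*(1/(2*z)) = 1)
b(R, n) = 100 + R + n (b(R, n) = (R + n) + 4*(-5)**2 = (R + n) + 4*25 = (R + n) + 100 = 100 + R + n)
D(Q) = -475 - 5*Q (D(Q) = -5*(100 + Q - 5) = -5*(95 + Q) = -475 - 5*Q)
-22*(D(-3) + y(4)) = -22*((-475 - 5*(-3)) + 1) = -22*((-475 + 15) + 1) = -22*(-460 + 1) = -22*(-459) = 10098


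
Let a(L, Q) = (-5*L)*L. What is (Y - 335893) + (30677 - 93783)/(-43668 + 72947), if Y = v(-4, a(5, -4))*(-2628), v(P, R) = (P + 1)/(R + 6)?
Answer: -1170557071743/3484201 ≈ -3.3596e+5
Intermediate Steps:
a(L, Q) = -5*L²
v(P, R) = (1 + P)/(6 + R)
Y = -7884/119 (Y = ((1 - 4)/(6 - 5*5²))*(-2628) = (-3/(6 - 5*25))*(-2628) = (-3/(6 - 125))*(-2628) = (-3/(-119))*(-2628) = -1/119*(-3)*(-2628) = (3/119)*(-2628) = -7884/119 ≈ -66.252)
(Y - 335893) + (30677 - 93783)/(-43668 + 72947) = (-7884/119 - 335893) + (30677 - 93783)/(-43668 + 72947) = -39979151/119 - 63106/29279 = -1170557071743/3484201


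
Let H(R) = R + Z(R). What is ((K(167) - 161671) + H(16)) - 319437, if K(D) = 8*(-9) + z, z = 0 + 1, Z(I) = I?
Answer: -481147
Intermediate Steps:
z = 1
K(D) = -71 (K(D) = 8*(-9) + 1 = -72 + 1 = -71)
H(R) = 2*R (H(R) = R + R = 2*R)
((K(167) - 161671) + H(16)) - 319437 = ((-71 - 161671) + 2*16) - 319437 = (-161742 + 32) - 319437 = -161710 - 319437 = -481147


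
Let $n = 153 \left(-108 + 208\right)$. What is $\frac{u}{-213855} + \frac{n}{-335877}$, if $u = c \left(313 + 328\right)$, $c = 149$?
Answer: $- \frac{11783752631}{23942991945} \approx -0.49216$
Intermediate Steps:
$u = 95509$ ($u = 149 \left(313 + 328\right) = 149 \cdot 641 = 95509$)
$n = 15300$ ($n = 153 \cdot 100 = 15300$)
$\frac{u}{-213855} + \frac{n}{-335877} = \frac{95509}{-213855} + \frac{15300}{-335877} = 95509 \left(- \frac{1}{213855}\right) + 15300 \left(- \frac{1}{335877}\right) = - \frac{95509}{213855} - \frac{5100}{111959} = - \frac{11783752631}{23942991945}$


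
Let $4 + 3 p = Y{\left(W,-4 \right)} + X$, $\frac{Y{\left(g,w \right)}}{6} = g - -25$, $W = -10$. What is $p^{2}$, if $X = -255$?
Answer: $\frac{28561}{9} \approx 3173.4$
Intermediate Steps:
$Y{\left(g,w \right)} = 150 + 6 g$ ($Y{\left(g,w \right)} = 6 \left(g - -25\right) = 6 \left(g + 25\right) = 6 \left(25 + g\right) = 150 + 6 g$)
$p = - \frac{169}{3}$ ($p = - \frac{4}{3} + \frac{\left(150 + 6 \left(-10\right)\right) - 255}{3} = - \frac{4}{3} + \frac{\left(150 - 60\right) - 255}{3} = - \frac{4}{3} + \frac{90 - 255}{3} = - \frac{4}{3} + \frac{1}{3} \left(-165\right) = - \frac{4}{3} - 55 = - \frac{169}{3} \approx -56.333$)
$p^{2} = \left(- \frac{169}{3}\right)^{2} = \frac{28561}{9}$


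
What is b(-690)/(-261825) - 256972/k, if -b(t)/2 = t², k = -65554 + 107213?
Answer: -368186588/145431569 ≈ -2.5317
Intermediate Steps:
k = 41659
b(t) = -2*t²
b(-690)/(-261825) - 256972/k = -2*(-690)²/(-261825) - 256972/41659 = -2*476100*(-1/261825) - 256972*1/41659 = -952200*(-1/261825) - 256972/41659 = 12696/3491 - 256972/41659 = -368186588/145431569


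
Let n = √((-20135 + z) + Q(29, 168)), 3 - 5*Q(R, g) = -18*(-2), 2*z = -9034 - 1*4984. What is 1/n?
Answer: -I*√678765/135753 ≈ -0.0060689*I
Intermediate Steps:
z = -7009 (z = (-9034 - 1*4984)/2 = (-9034 - 4984)/2 = (½)*(-14018) = -7009)
Q(R, g) = -33/5 (Q(R, g) = ⅗ - (-18)*(-2)/5 = ⅗ - ⅕*36 = ⅗ - 36/5 = -33/5)
n = I*√678765/5 (n = √((-20135 - 7009) - 33/5) = √(-27144 - 33/5) = √(-135753/5) = I*√678765/5 ≈ 164.77*I)
1/n = 1/(I*√678765/5) = -I*√678765/135753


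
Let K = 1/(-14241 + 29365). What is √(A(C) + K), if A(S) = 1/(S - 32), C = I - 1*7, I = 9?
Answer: I*√428028105/113430 ≈ 0.18239*I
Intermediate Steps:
C = 2 (C = 9 - 1*7 = 9 - 7 = 2)
A(S) = 1/(-32 + S)
K = 1/15124 ≈ 6.6120e-5
√(A(C) + K) = √(1/(-32 + 2) + 1/15124) = √(1/(-30) + 1/15124) = √(-1/30 + 1/15124) = √(-7547/226860) = I*√428028105/113430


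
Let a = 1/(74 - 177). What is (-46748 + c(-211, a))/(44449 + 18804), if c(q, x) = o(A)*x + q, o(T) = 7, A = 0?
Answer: -4836784/6515059 ≈ -0.74240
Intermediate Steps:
a = -1/103 (a = 1/(-103) = -1/103 ≈ -0.0097087)
c(q, x) = q + 7*x (c(q, x) = 7*x + q = q + 7*x)
(-46748 + c(-211, a))/(44449 + 18804) = (-46748 + (-211 + 7*(-1/103)))/(44449 + 18804) = (-46748 + (-211 - 7/103))/63253 = (-46748 - 21740/103)*(1/63253) = -4836784/103*1/63253 = -4836784/6515059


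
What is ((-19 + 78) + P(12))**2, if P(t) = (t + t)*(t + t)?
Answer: 403225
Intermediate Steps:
P(t) = 4*t**2 (P(t) = (2*t)*(2*t) = 4*t**2)
((-19 + 78) + P(12))**2 = ((-19 + 78) + 4*12**2)**2 = (59 + 4*144)**2 = (59 + 576)**2 = 635**2 = 403225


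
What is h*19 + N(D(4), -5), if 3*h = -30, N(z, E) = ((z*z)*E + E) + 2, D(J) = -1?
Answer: -198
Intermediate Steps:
N(z, E) = 2 + E + E*z**2 (N(z, E) = (z**2*E + E) + 2 = (E*z**2 + E) + 2 = (E + E*z**2) + 2 = 2 + E + E*z**2)
h = -10 (h = (1/3)*(-30) = -10)
h*19 + N(D(4), -5) = -10*19 + (2 - 5 - 5*(-1)**2) = -190 + (2 - 5 - 5*1) = -190 + (2 - 5 - 5) = -190 - 8 = -198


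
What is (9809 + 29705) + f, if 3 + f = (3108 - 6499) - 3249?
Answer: 32871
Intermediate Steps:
f = -6643 (f = -3 + ((3108 - 6499) - 3249) = -3 + (-3391 - 3249) = -3 - 6640 = -6643)
(9809 + 29705) + f = (9809 + 29705) - 6643 = 39514 - 6643 = 32871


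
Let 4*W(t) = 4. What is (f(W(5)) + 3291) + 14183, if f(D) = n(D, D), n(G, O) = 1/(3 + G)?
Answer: 69897/4 ≈ 17474.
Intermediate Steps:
W(t) = 1 (W(t) = (¼)*4 = 1)
f(D) = 1/(3 + D)
(f(W(5)) + 3291) + 14183 = (1/(3 + 1) + 3291) + 14183 = (1/4 + 3291) + 14183 = (¼ + 3291) + 14183 = 13165/4 + 14183 = 69897/4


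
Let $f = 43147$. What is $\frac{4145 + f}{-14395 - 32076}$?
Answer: $- \frac{47292}{46471} \approx -1.0177$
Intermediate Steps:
$\frac{4145 + f}{-14395 - 32076} = \frac{4145 + 43147}{-14395 - 32076} = \frac{47292}{-46471} = 47292 \left(- \frac{1}{46471}\right) = - \frac{47292}{46471}$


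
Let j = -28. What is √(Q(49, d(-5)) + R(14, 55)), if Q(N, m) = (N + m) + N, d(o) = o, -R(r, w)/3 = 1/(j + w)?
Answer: 2*√209/3 ≈ 9.6379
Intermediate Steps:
R(r, w) = -3/(-28 + w)
Q(N, m) = m + 2*N
√(Q(49, d(-5)) + R(14, 55)) = √((-5 + 2*49) - 3/(-28 + 55)) = √((-5 + 98) - 3/27) = √(93 - 3*1/27) = √(93 - ⅑) = √(836/9) = 2*√209/3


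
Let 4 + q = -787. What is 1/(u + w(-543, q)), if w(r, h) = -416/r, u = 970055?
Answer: 543/526740281 ≈ 1.0309e-6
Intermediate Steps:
q = -791 (q = -4 - 787 = -791)
1/(u + w(-543, q)) = 1/(970055 - 416/(-543)) = 1/(970055 - 416*(-1/543)) = 1/(970055 + 416/543) = 1/(526740281/543) = 543/526740281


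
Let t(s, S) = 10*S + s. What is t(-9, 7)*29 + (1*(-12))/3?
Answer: 1765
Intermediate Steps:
t(s, S) = s + 10*S
t(-9, 7)*29 + (1*(-12))/3 = (-9 + 10*7)*29 + (1*(-12))/3 = (-9 + 70)*29 - 12*1/3 = 61*29 - 4 = 1769 - 4 = 1765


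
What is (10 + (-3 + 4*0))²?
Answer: 49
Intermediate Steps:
(10 + (-3 + 4*0))² = (10 + (-3 + 0))² = (10 - 3)² = 7² = 49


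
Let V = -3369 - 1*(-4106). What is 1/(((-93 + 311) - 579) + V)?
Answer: 1/376 ≈ 0.0026596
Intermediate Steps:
V = 737 (V = -3369 + 4106 = 737)
1/(((-93 + 311) - 579) + V) = 1/(((-93 + 311) - 579) + 737) = 1/((218 - 579) + 737) = 1/(-361 + 737) = 1/376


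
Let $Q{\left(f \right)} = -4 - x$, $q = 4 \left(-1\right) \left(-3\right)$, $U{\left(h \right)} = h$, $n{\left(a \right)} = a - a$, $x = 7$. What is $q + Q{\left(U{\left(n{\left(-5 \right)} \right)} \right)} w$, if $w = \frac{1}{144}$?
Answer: $\frac{1717}{144} \approx 11.924$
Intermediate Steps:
$n{\left(a \right)} = 0$
$q = 12$ ($q = \left(-4\right) \left(-3\right) = 12$)
$Q{\left(f \right)} = -11$ ($Q{\left(f \right)} = -4 - 7 = -11$)
$w = \frac{1}{144} \approx 0.0069444$
$q + Q{\left(U{\left(n{\left(-5 \right)} \right)} \right)} w = 12 - \frac{11}{144} = \frac{1717}{144}$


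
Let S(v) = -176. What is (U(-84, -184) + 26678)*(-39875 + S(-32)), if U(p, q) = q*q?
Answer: -2424447234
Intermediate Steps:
U(p, q) = q²
(U(-84, -184) + 26678)*(-39875 + S(-32)) = ((-184)² + 26678)*(-39875 - 176) = (33856 + 26678)*(-40051) = 60534*(-40051) = -2424447234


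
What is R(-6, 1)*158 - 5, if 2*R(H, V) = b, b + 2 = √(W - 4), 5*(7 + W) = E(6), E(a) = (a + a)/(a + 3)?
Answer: -163 + 79*I*√2415/15 ≈ -163.0 + 258.82*I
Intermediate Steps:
E(a) = 2*a/(3 + a) (E(a) = (2*a)/(3 + a) = 2*a/(3 + a))
W = -101/15 (W = -7 + (2*6/(3 + 6))/5 = -7 + (2*6/9)/5 = -7 + (2*6*(⅑))/5 = -7 + (⅕)*(4/3) = -7 + 4/15 = -101/15 ≈ -6.7333)
b = -2 + I*√2415/15 (b = -2 + √(-101/15 - 4) = -2 + √(-161/15) = -2 + I*√2415/15 ≈ -2.0 + 3.2762*I)
R(H, V) = -1 + I*√2415/30 (R(H, V) = (-2 + I*√2415/15)/2 = -1 + I*√2415/30)
R(-6, 1)*158 - 5 = (-1 + I*√2415/30)*158 - 5 = (-158 + 79*I*√2415/15) - 5 = -163 + 79*I*√2415/15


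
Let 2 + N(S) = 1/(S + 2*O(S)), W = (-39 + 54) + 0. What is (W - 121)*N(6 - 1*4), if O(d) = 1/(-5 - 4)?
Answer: 1219/8 ≈ 152.38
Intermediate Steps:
W = 15 (W = 15 + 0 = 15)
O(d) = -⅑ (O(d) = 1/(-9) = -⅑)
N(S) = -2 + 1/(-2/9 + S) (N(S) = -2 + 1/(S + 2*(-⅑)) = -2 + 1/(S - 2/9) = -2 + 1/(-2/9 + S))
(W - 121)*N(6 - 1*4) = (15 - 121)*((13 - 18*(6 - 1*4))/(-2 + 9*(6 - 1*4))) = -106*(13 - 18*(6 - 4))/(-2 + 9*(6 - 4)) = -106*(13 - 18*2)/(-2 + 9*2) = -106*(13 - 36)/(-2 + 18) = -106*(-23)/16 = -53*(-23)/8 = -106*(-23/16) = 1219/8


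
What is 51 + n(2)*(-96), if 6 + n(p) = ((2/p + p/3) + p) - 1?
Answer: 371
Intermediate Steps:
n(p) = -7 + 2/p + 4*p/3 (n(p) = -6 + (((2/p + p/3) + p) - 1) = -6 + ((2/p + 4*p/3) - 1) = -6 + (-1 + 2/p + 4*p/3) = -7 + 2/p + 4*p/3)
51 + n(2)*(-96) = 51 + (-7 + 2/2 + (4/3)*2)*(-96) = 51 + (-7 + 2*(1/2) + 8/3)*(-96) = 51 + (-7 + 1 + 8/3)*(-96) = 51 - 10/3*(-96) = 51 + 320 = 371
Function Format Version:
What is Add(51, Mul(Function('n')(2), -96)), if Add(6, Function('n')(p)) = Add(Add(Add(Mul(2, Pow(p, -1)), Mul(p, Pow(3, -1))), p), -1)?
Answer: 371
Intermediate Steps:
Function('n')(p) = Add(-7, Mul(2, Pow(p, -1)), Mul(Rational(4, 3), p)) (Function('n')(p) = Add(-6, Add(Add(Add(Mul(2, Pow(p, -1)), Mul(p, Pow(3, -1))), p), -1)) = Add(-6, Add(Add(Add(Mul(2, Pow(p, -1)), Mul(p, Rational(1, 3))), p), -1)) = Add(-6, Add(Add(Add(Mul(2, Pow(p, -1)), Mul(Rational(1, 3), p)), p), -1)) = Add(-6, Add(Add(Mul(2, Pow(p, -1)), Mul(Rational(4, 3), p)), -1)) = Add(-6, Add(-1, Mul(2, Pow(p, -1)), Mul(Rational(4, 3), p))) = Add(-7, Mul(2, Pow(p, -1)), Mul(Rational(4, 3), p)))
Add(51, Mul(Function('n')(2), -96)) = Add(51, Mul(Add(-7, Mul(2, Pow(2, -1)), Mul(Rational(4, 3), 2)), -96)) = Add(51, Mul(Add(-7, Mul(2, Rational(1, 2)), Rational(8, 3)), -96)) = Add(51, Mul(Add(-7, 1, Rational(8, 3)), -96)) = Add(51, Mul(Rational(-10, 3), -96)) = Add(51, 320) = 371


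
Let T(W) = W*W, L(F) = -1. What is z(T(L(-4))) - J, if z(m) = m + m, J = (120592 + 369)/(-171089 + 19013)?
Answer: 425113/152076 ≈ 2.7954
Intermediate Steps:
T(W) = W**2
J = -120961/152076 (J = 120961/(-152076) = 120961*(-1/152076) = -120961/152076 ≈ -0.79540)
z(m) = 2*m
z(T(L(-4))) - J = 2*(-1)**2 - 1*(-120961/152076) = 2*1 + 120961/152076 = 2 + 120961/152076 = 425113/152076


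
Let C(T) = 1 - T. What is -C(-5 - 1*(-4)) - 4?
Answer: -6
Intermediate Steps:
-C(-5 - 1*(-4)) - 4 = -(1 - (-5 - 1*(-4))) - 4 = -(1 - (-5 + 4)) - 4 = -(1 - 1*(-1)) - 4 = -(1 + 1) - 4 = -1*2 - 4 = -2 - 4 = -6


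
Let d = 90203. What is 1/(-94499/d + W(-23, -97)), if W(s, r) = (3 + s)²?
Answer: 90203/35986701 ≈ 0.0025066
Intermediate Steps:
1/(-94499/d + W(-23, -97)) = 1/(-94499/90203 + (3 - 23)²) = 1/(-94499*1/90203 + (-20)²) = 1/(-94499/90203 + 400) = 1/(35986701/90203) = 90203/35986701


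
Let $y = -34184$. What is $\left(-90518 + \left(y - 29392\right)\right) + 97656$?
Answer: $-56438$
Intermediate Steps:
$\left(-90518 + \left(y - 29392\right)\right) + 97656 = \left(-90518 - 63576\right) + 97656 = -154094 + 97656 = -56438$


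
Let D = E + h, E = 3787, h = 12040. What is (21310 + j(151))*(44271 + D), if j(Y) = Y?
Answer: 1289763178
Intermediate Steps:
D = 15827 (D = 3787 + 12040 = 15827)
(21310 + j(151))*(44271 + D) = (21310 + 151)*(44271 + 15827) = 21461*60098 = 1289763178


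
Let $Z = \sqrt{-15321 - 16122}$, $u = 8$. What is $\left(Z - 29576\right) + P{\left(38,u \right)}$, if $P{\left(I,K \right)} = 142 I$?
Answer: $-24180 + i \sqrt{31443} \approx -24180.0 + 177.32 i$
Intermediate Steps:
$Z = i \sqrt{31443}$ ($Z = \sqrt{-31443} = i \sqrt{31443} \approx 177.32 i$)
$\left(Z - 29576\right) + P{\left(38,u \right)} = \left(i \sqrt{31443} - 29576\right) + 142 \cdot 38 = \left(-29576 + i \sqrt{31443}\right) + 5396 = -24180 + i \sqrt{31443}$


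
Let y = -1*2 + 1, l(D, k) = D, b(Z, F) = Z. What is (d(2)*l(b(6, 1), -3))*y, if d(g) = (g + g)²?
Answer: -96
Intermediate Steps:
d(g) = 4*g² (d(g) = (2*g)² = 4*g²)
y = -1 (y = -2 + 1 = -1)
(d(2)*l(b(6, 1), -3))*y = ((4*2²)*6)*(-1) = ((4*4)*6)*(-1) = (16*6)*(-1) = 96*(-1) = -96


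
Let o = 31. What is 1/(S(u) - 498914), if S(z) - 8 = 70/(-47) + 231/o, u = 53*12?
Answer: -1457/726897355 ≈ -2.0044e-6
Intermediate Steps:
u = 636
S(z) = 20343/1457 (S(z) = 8 + (70/(-47) + 231/31) = 8 + (70*(-1/47) + 231*(1/31)) = 8 + (-70/47 + 231/31) = 8 + 8687/1457 = 20343/1457)
1/(S(u) - 498914) = 1/(20343/1457 - 498914) = 1/(-726897355/1457) = -1457/726897355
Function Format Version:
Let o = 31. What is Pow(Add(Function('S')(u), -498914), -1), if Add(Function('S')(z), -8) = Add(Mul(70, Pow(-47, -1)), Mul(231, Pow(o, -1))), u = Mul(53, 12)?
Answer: Rational(-1457, 726897355) ≈ -2.0044e-6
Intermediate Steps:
u = 636
Function('S')(z) = Rational(20343, 1457) (Function('S')(z) = Add(8, Add(Mul(70, Pow(-47, -1)), Mul(231, Pow(31, -1)))) = Add(8, Add(Mul(70, Rational(-1, 47)), Mul(231, Rational(1, 31)))) = Add(8, Add(Rational(-70, 47), Rational(231, 31))) = Add(8, Rational(8687, 1457)) = Rational(20343, 1457))
Pow(Add(Function('S')(u), -498914), -1) = Pow(Add(Rational(20343, 1457), -498914), -1) = Pow(Rational(-726897355, 1457), -1) = Rational(-1457, 726897355)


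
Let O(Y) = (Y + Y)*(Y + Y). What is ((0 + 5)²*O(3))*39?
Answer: 35100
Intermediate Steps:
O(Y) = 4*Y² (O(Y) = (2*Y)*(2*Y) = 4*Y²)
((0 + 5)²*O(3))*39 = ((0 + 5)²*(4*3²))*39 = (5²*(4*9))*39 = (25*36)*39 = 900*39 = 35100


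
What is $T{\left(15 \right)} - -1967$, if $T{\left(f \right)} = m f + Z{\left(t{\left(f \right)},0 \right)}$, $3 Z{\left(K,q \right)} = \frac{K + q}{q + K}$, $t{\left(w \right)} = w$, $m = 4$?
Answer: $\frac{6082}{3} \approx 2027.3$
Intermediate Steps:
$Z{\left(K,q \right)} = \frac{1}{3}$ ($Z{\left(K,q \right)} = \frac{\left(K + q\right) \frac{1}{q + K}}{3} = \frac{\left(K + q\right) \frac{1}{K + q}}{3} = \frac{1}{3} \cdot 1 = \frac{1}{3}$)
$T{\left(f \right)} = \frac{1}{3} + 4 f$ ($T{\left(f \right)} = 4 f + \frac{1}{3} = \frac{1}{3} + 4 f$)
$T{\left(15 \right)} - -1967 = \left(\frac{1}{3} + 4 \cdot 15\right) - -1967 = \left(\frac{1}{3} + 60\right) + 1967 = \frac{181}{3} + 1967 = \frac{6082}{3}$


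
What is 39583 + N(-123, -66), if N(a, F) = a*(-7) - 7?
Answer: 40437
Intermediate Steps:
N(a, F) = -7 - 7*a (N(a, F) = -7*a - 7 = -7 - 7*a)
39583 + N(-123, -66) = 39583 + (-7 - 7*(-123)) = 39583 + (-7 + 861) = 39583 + 854 = 40437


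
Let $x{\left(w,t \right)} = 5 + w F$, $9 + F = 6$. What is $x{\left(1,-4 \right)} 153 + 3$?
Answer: $309$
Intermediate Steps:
$F = -3$ ($F = -9 + 6 = -3$)
$x{\left(w,t \right)} = 5 - 3 w$ ($x{\left(w,t \right)} = 5 + w \left(-3\right) = 5 - 3 w$)
$x{\left(1,-4 \right)} 153 + 3 = \left(5 - 3\right) 153 + 3 = 2 \cdot 153 + 3 = 306 + 3 = 309$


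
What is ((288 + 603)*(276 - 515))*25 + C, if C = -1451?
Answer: -5325176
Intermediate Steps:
((288 + 603)*(276 - 515))*25 + C = ((288 + 603)*(276 - 515))*25 - 1451 = (891*(-239))*25 - 1451 = -212949*25 - 1451 = -5323725 - 1451 = -5325176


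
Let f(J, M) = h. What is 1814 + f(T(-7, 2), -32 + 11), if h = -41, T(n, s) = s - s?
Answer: 1773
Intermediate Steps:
T(n, s) = 0
f(J, M) = -41
1814 + f(T(-7, 2), -32 + 11) = 1814 - 41 = 1773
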